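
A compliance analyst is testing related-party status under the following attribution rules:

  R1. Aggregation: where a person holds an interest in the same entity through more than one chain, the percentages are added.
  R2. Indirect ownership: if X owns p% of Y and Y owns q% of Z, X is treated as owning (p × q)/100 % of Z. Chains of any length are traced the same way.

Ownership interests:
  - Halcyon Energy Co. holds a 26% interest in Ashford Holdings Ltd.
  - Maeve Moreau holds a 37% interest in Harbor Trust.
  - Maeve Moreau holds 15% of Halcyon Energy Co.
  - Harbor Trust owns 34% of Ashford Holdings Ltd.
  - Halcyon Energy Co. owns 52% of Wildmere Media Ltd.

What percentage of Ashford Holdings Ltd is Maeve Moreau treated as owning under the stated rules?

16.48%

Chain via Halcyon Energy Co. (R2): 15% × 26% = 3.9% of Ashford Holdings Ltd.
Chain via Harbor Trust (R2): 37% × 34% = 12.58% of Ashford Holdings Ltd.
Aggregating (R1): 3.9% + 12.58% = 16.48%.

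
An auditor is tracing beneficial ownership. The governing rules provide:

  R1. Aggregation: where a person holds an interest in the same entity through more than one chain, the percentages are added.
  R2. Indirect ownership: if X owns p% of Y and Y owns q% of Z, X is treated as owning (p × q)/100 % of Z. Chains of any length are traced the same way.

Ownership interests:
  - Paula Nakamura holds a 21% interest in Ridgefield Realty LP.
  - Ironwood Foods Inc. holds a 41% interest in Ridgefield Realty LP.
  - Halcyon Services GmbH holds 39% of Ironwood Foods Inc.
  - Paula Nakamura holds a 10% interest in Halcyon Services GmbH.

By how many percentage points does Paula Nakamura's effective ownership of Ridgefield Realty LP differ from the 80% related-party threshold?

57.401

Chain via Halcyon Services GmbH → Ironwood Foods Inc. (R2): 10% × 39% × 41% = 1.599% of Ridgefield Realty LP.
Direct interest in Ridgefield Realty LP: 21%.
Aggregating (R1): 1.599% + 21% = 22.599%.
22.599% falls short of the 80% threshold by 57.401 percentage points.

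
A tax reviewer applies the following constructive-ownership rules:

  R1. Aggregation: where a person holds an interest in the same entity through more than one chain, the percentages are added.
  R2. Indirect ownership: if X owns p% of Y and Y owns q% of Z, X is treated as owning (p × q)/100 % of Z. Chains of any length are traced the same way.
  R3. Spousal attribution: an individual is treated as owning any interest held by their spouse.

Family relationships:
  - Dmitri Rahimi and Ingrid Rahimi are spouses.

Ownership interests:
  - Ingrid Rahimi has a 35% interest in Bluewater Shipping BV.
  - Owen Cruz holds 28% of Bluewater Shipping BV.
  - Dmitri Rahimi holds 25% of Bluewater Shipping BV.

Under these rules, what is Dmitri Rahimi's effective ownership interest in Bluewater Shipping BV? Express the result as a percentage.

60%

By spousal attribution (R3), Dmitri Rahimi is treated as also owning Ingrid Rahimi's interest in Bluewater Shipping BV, giving 25% + 35% = 60%.
Direct interest in Bluewater Shipping BV: 60%.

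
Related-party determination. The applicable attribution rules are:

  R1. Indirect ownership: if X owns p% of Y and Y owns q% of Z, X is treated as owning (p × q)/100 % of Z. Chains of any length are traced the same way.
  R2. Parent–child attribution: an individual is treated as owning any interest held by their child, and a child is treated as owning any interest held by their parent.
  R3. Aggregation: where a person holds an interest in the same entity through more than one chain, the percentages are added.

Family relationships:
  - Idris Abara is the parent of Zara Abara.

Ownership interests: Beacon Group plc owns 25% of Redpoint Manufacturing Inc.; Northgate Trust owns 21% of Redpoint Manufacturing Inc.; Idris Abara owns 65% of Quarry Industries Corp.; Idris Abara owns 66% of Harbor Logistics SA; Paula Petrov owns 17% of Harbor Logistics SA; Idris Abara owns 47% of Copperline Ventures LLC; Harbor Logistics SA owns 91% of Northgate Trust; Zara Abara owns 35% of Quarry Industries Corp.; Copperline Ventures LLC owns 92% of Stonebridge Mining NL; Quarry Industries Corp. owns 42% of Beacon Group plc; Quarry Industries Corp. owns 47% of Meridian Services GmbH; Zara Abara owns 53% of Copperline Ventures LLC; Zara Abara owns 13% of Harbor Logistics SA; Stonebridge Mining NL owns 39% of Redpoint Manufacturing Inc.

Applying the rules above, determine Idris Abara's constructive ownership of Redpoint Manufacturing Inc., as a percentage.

By parent–child attribution (R2), Idris Abara is treated as also owning Zara Abara's interest in Harbor Logistics SA, giving 66% + 13% = 79%.
By parent–child attribution (R2), Idris Abara is treated as also owning Zara Abara's interest in Quarry Industries Corp, giving 65% + 35% = 100%.
By parent–child attribution (R2), Idris Abara is treated as also owning Zara Abara's interest in Copperline Ventures LLC, giving 47% + 53% = 100%.
Chain via Harbor Logistics SA → Northgate Trust (R1): 79% × 91% × 21% = 15.0969% of Redpoint Manufacturing Inc.
Chain via Quarry Industries Corp. → Beacon Group plc (R1): 100% × 42% × 25% = 10.5% of Redpoint Manufacturing Inc.
Chain via Copperline Ventures LLC → Stonebridge Mining NL (R1): 100% × 92% × 39% = 35.88% of Redpoint Manufacturing Inc.
Aggregating (R3): 15.0969% + 10.5% + 35.88% = 61.4769%.

61.4769%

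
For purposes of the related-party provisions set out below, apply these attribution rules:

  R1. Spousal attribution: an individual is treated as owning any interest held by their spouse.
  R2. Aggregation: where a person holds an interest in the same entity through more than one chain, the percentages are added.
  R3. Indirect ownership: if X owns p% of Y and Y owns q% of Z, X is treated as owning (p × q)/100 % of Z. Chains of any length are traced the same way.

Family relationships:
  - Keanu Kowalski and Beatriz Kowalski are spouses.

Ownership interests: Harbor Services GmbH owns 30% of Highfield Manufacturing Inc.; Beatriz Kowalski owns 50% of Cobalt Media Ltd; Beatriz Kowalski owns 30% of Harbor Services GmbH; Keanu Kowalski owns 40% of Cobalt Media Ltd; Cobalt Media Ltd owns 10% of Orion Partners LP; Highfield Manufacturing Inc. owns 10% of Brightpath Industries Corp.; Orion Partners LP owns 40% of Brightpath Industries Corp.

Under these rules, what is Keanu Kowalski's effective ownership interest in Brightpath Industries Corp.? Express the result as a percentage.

By spousal attribution (R1), Keanu Kowalski is treated as also owning Beatriz Kowalski's interest in Cobalt Media Ltd, giving 40% + 50% = 90%.
By spousal attribution (R1), Keanu Kowalski is treated as owning Beatriz Kowalski's 30% interest in Harbor Services GmbH.
Chain via Cobalt Media Ltd → Orion Partners LP (R3): 90% × 10% × 40% = 3.6% of Brightpath Industries Corp.
Chain via Harbor Services GmbH → Highfield Manufacturing Inc. (R3): 30% × 30% × 10% = 0.9% of Brightpath Industries Corp.
Aggregating (R2): 3.6% + 0.9% = 4.5%.

4.5%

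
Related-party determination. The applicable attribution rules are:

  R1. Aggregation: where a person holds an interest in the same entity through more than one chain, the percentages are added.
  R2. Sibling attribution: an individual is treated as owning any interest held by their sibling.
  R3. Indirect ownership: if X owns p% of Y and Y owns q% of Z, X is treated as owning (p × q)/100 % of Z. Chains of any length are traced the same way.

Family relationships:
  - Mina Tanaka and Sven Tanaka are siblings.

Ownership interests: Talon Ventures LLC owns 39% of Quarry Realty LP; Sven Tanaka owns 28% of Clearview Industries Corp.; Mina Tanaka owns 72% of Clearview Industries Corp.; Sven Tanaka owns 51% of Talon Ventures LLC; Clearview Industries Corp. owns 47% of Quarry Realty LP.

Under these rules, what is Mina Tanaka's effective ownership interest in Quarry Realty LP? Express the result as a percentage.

By sibling attribution (R2), Mina Tanaka is treated as also owning Sven Tanaka's interest in Clearview Industries Corp, giving 72% + 28% = 100%.
By sibling attribution (R2), Mina Tanaka is treated as owning Sven Tanaka's 51% interest in Talon Ventures LLC.
Chain via Clearview Industries Corp. (R3): 100% × 47% = 47% of Quarry Realty LP.
Chain via Talon Ventures LLC (R3): 51% × 39% = 19.89% of Quarry Realty LP.
Aggregating (R1): 47% + 19.89% = 66.89%.

66.89%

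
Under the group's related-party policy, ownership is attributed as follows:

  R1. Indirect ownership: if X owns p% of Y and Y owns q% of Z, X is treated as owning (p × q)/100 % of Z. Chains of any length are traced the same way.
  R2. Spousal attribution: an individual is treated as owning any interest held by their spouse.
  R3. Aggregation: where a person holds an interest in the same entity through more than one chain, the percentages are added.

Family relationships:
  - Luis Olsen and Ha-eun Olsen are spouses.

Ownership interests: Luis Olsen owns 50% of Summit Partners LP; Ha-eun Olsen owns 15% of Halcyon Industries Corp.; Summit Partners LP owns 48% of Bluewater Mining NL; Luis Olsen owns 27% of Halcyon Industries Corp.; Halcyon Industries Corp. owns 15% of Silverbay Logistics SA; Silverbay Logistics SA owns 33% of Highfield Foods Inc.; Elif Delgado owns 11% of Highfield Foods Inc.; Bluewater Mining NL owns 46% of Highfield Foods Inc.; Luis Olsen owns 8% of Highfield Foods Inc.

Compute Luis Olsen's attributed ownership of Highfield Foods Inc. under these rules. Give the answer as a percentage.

By spousal attribution (R2), Luis Olsen is treated as also owning Ha-eun Olsen's interest in Halcyon Industries Corp, giving 27% + 15% = 42%.
Chain via Halcyon Industries Corp. → Silverbay Logistics SA (R1): 42% × 15% × 33% = 2.079% of Highfield Foods Inc.
Chain via Summit Partners LP → Bluewater Mining NL (R1): 50% × 48% × 46% = 11.04% of Highfield Foods Inc.
Direct interest in Highfield Foods Inc: 8%.
Aggregating (R3): 2.079% + 11.04% + 8% = 21.119%.

21.119%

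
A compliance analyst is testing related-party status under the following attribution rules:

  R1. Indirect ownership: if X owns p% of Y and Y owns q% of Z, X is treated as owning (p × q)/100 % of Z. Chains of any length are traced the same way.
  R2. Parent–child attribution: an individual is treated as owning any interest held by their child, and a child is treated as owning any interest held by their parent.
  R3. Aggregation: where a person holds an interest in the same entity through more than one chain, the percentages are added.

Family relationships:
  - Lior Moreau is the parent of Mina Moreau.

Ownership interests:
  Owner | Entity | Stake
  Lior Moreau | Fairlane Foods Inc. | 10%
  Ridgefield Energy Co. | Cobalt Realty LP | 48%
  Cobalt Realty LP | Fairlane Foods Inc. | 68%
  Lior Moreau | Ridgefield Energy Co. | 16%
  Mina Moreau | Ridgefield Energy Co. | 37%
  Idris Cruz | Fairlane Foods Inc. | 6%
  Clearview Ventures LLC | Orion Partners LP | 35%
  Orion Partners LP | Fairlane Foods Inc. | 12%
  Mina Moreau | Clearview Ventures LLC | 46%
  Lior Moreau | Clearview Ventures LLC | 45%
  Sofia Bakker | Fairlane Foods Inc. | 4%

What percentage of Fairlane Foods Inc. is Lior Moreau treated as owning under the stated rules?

31.1212%

By parent–child attribution (R2), Lior Moreau is treated as also owning Mina Moreau's interest in Clearview Ventures LLC, giving 45% + 46% = 91%.
By parent–child attribution (R2), Lior Moreau is treated as also owning Mina Moreau's interest in Ridgefield Energy Co, giving 16% + 37% = 53%.
Chain via Clearview Ventures LLC → Orion Partners LP (R1): 91% × 35% × 12% = 3.822% of Fairlane Foods Inc.
Chain via Ridgefield Energy Co. → Cobalt Realty LP (R1): 53% × 48% × 68% = 17.2992% of Fairlane Foods Inc.
Direct interest in Fairlane Foods Inc: 10%.
Aggregating (R3): 3.822% + 17.2992% + 10% = 31.1212%.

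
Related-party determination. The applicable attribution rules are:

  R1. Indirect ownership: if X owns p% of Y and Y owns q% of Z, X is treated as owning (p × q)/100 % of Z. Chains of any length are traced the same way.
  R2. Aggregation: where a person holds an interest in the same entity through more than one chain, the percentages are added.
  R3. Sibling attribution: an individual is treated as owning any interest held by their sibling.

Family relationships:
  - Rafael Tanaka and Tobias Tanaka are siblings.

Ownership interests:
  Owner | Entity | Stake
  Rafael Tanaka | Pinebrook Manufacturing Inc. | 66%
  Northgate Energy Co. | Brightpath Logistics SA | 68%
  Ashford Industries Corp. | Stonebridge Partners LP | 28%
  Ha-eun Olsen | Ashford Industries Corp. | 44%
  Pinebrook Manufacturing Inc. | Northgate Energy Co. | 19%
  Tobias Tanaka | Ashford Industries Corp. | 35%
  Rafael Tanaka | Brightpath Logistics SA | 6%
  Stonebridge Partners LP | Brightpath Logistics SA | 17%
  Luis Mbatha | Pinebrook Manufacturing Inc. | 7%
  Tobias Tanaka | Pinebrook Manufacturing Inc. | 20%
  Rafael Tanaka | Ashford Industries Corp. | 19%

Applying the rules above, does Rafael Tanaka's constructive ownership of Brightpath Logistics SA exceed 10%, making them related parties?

By sibling attribution (R3), Rafael Tanaka is treated as also owning Tobias Tanaka's interest in Ashford Industries Corp, giving 19% + 35% = 54%.
By sibling attribution (R3), Rafael Tanaka is treated as also owning Tobias Tanaka's interest in Pinebrook Manufacturing Inc, giving 66% + 20% = 86%.
Chain via Ashford Industries Corp. → Stonebridge Partners LP (R1): 54% × 28% × 17% = 2.5704% of Brightpath Logistics SA.
Chain via Pinebrook Manufacturing Inc. → Northgate Energy Co. (R1): 86% × 19% × 68% = 11.1112% of Brightpath Logistics SA.
Direct interest in Brightpath Logistics SA: 6%.
Aggregating (R2): 2.5704% + 11.1112% + 6% = 19.6816%.
19.6816% exceeds the 10% threshold, so Rafael is a related party to Brightpath Logistics SA.

Yes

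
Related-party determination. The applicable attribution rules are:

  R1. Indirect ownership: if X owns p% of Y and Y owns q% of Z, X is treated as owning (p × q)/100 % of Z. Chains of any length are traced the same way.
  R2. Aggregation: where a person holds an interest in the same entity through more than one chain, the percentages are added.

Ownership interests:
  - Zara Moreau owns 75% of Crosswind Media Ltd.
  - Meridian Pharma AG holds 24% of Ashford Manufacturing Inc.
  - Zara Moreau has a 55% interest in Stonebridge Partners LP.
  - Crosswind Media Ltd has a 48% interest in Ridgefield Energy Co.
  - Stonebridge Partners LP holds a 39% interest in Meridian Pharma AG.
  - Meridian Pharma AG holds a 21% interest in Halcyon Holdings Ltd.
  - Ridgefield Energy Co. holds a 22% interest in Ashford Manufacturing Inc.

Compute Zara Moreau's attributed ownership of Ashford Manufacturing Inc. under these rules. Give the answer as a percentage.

Chain via Stonebridge Partners LP → Meridian Pharma AG (R1): 55% × 39% × 24% = 5.148% of Ashford Manufacturing Inc.
Chain via Crosswind Media Ltd → Ridgefield Energy Co. (R1): 75% × 48% × 22% = 7.92% of Ashford Manufacturing Inc.
Aggregating (R2): 5.148% + 7.92% = 13.068%.

13.068%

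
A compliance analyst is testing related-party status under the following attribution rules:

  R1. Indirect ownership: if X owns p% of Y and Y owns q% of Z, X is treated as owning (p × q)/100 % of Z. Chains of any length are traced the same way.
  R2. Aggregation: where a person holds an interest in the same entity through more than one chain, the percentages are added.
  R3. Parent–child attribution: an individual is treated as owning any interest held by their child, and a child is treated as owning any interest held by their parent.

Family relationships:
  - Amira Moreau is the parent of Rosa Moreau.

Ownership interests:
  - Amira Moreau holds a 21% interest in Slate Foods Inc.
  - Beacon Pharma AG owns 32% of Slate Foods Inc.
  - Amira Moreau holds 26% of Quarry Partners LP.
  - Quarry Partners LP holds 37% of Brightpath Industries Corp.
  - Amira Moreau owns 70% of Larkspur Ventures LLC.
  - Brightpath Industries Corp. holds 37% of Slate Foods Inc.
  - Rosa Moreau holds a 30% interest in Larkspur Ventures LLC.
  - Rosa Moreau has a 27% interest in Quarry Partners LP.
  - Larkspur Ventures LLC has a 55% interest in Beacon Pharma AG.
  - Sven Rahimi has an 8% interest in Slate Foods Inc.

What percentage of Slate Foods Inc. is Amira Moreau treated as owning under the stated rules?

45.8557%

By parent–child attribution (R3), Amira Moreau is treated as also owning Rosa Moreau's interest in Larkspur Ventures LLC, giving 70% + 30% = 100%.
By parent–child attribution (R3), Amira Moreau is treated as also owning Rosa Moreau's interest in Quarry Partners LP, giving 26% + 27% = 53%.
Chain via Larkspur Ventures LLC → Beacon Pharma AG (R1): 100% × 55% × 32% = 17.6% of Slate Foods Inc.
Chain via Quarry Partners LP → Brightpath Industries Corp. (R1): 53% × 37% × 37% = 7.2557% of Slate Foods Inc.
Direct interest in Slate Foods Inc: 21%.
Aggregating (R2): 17.6% + 7.2557% + 21% = 45.8557%.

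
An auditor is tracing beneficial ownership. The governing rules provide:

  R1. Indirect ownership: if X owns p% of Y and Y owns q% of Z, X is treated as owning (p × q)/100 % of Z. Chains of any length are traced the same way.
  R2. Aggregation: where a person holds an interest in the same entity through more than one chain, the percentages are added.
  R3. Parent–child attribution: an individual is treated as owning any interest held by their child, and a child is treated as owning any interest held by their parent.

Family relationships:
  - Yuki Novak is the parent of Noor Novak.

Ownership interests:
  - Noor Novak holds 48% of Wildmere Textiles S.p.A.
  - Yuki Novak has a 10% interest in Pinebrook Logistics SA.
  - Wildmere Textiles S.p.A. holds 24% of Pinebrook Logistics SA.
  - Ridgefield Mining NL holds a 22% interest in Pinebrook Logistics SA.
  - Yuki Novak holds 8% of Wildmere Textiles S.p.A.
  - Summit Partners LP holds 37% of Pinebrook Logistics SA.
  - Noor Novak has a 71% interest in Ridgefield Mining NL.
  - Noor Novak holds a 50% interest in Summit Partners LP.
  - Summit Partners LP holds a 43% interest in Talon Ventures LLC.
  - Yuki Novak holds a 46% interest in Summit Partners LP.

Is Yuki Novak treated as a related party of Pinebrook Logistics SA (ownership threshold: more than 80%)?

By parent–child attribution (R3), Yuki Novak is treated as also owning Noor Novak's interest in Summit Partners LP, giving 46% + 50% = 96%.
By parent–child attribution (R3), Yuki Novak is treated as also owning Noor Novak's interest in Wildmere Textiles S.p.A, giving 8% + 48% = 56%.
By parent–child attribution (R3), Yuki Novak is treated as owning Noor Novak's 71% interest in Ridgefield Mining NL.
Chain via Summit Partners LP (R1): 96% × 37% = 35.52% of Pinebrook Logistics SA.
Chain via Wildmere Textiles S.p.A. (R1): 56% × 24% = 13.44% of Pinebrook Logistics SA.
Direct interest in Pinebrook Logistics SA: 10%.
Chain via Ridgefield Mining NL (R1): 71% × 22% = 15.62% of Pinebrook Logistics SA.
Aggregating (R2): 35.52% + 13.44% + 10% + 15.62% = 74.58%.
74.58% does not exceed the 80% threshold, so Yuki is not a related party to Pinebrook Logistics SA.

No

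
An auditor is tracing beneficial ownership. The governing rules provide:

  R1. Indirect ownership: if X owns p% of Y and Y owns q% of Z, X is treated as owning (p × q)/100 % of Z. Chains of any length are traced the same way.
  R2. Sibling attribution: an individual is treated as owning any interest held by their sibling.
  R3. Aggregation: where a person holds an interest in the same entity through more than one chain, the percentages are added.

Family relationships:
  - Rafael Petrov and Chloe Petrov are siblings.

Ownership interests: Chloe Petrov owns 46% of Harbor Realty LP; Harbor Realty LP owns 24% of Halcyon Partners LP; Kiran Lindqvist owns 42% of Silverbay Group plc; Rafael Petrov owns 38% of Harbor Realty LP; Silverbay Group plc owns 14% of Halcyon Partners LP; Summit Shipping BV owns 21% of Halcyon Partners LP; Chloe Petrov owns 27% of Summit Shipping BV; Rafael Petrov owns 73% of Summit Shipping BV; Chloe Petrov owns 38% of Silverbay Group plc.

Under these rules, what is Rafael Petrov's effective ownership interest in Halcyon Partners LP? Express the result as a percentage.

By sibling attribution (R2), Rafael Petrov is treated as also owning Chloe Petrov's interest in Harbor Realty LP, giving 38% + 46% = 84%.
By sibling attribution (R2), Rafael Petrov is treated as also owning Chloe Petrov's interest in Summit Shipping BV, giving 73% + 27% = 100%.
By sibling attribution (R2), Rafael Petrov is treated as owning Chloe Petrov's 38% interest in Silverbay Group plc.
Chain via Harbor Realty LP (R1): 84% × 24% = 20.16% of Halcyon Partners LP.
Chain via Summit Shipping BV (R1): 100% × 21% = 21% of Halcyon Partners LP.
Chain via Silverbay Group plc (R1): 38% × 14% = 5.32% of Halcyon Partners LP.
Aggregating (R3): 20.16% + 21% + 5.32% = 46.48%.

46.48%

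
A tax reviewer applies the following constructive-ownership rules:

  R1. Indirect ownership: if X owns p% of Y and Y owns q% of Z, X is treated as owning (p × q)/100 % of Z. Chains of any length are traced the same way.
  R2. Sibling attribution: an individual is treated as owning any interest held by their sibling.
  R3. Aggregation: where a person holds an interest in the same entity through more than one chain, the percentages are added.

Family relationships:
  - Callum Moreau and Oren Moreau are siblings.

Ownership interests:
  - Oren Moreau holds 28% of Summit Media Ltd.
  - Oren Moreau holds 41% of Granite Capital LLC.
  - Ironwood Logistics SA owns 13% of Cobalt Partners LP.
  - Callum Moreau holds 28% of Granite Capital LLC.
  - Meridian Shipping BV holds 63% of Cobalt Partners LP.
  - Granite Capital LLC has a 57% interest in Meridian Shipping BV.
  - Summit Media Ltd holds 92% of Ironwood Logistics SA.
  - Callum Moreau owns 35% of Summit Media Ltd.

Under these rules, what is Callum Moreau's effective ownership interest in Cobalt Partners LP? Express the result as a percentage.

By sibling attribution (R2), Callum Moreau is treated as also owning Oren Moreau's interest in Summit Media Ltd, giving 35% + 28% = 63%.
By sibling attribution (R2), Callum Moreau is treated as also owning Oren Moreau's interest in Granite Capital LLC, giving 28% + 41% = 69%.
Chain via Summit Media Ltd → Ironwood Logistics SA (R1): 63% × 92% × 13% = 7.5348% of Cobalt Partners LP.
Chain via Granite Capital LLC → Meridian Shipping BV (R1): 69% × 57% × 63% = 24.7779% of Cobalt Partners LP.
Aggregating (R3): 7.5348% + 24.7779% = 32.3127%.

32.3127%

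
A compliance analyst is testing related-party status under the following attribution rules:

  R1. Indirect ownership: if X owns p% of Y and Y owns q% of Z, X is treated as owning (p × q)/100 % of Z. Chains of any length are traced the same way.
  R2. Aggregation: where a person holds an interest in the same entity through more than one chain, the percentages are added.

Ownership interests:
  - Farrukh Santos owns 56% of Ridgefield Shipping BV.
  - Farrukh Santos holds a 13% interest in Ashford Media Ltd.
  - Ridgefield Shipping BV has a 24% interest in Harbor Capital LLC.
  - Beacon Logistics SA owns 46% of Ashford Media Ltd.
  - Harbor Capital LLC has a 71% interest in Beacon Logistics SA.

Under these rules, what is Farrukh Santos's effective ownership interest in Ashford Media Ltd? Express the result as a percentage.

17.389504%

Chain via Ridgefield Shipping BV → Harbor Capital LLC → Beacon Logistics SA (R1): 56% × 24% × 71% × 46% = 4.389504% of Ashford Media Ltd.
Direct interest in Ashford Media Ltd: 13%.
Aggregating (R2): 4.389504% + 13% = 17.389504%.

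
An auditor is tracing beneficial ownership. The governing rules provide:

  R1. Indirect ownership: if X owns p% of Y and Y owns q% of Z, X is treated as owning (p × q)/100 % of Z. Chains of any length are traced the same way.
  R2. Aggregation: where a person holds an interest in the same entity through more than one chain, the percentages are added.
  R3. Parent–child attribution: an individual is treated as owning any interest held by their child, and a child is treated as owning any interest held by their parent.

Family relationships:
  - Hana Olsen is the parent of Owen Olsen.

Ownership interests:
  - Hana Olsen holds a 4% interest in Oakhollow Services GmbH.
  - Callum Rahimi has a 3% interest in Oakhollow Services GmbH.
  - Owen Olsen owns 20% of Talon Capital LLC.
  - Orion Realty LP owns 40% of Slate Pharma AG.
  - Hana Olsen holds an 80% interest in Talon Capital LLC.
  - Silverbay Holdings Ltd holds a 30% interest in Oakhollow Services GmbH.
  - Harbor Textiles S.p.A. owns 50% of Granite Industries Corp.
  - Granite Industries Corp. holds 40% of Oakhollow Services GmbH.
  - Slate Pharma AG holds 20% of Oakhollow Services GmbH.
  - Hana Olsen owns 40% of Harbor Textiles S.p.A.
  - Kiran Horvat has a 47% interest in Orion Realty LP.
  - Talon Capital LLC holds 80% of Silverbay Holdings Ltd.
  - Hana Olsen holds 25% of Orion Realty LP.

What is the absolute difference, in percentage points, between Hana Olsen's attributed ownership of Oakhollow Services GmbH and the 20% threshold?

By parent–child attribution (R3), Hana Olsen is treated as also owning Owen Olsen's interest in Talon Capital LLC, giving 80% + 20% = 100%.
Chain via Orion Realty LP → Slate Pharma AG (R1): 25% × 40% × 20% = 2% of Oakhollow Services GmbH.
Chain via Harbor Textiles S.p.A. → Granite Industries Corp. (R1): 40% × 50% × 40% = 8% of Oakhollow Services GmbH.
Chain via Talon Capital LLC → Silverbay Holdings Ltd (R1): 100% × 80% × 30% = 24% of Oakhollow Services GmbH.
Direct interest in Oakhollow Services GmbH: 4%.
Aggregating (R2): 2% + 8% + 24% + 4% = 38%.
38% exceeds the 20% threshold by 18 percentage points.

18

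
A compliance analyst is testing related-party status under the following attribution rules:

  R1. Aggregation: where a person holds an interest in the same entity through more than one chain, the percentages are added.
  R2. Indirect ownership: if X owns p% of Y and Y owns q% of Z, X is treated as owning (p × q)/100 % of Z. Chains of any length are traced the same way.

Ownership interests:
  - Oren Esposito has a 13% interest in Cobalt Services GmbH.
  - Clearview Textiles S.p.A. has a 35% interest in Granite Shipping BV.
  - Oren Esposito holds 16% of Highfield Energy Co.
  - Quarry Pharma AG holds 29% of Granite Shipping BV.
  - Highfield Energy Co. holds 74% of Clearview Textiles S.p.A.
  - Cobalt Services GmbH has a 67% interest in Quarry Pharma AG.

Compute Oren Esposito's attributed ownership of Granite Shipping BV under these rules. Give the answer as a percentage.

Chain via Highfield Energy Co. → Clearview Textiles S.p.A. (R2): 16% × 74% × 35% = 4.144% of Granite Shipping BV.
Chain via Cobalt Services GmbH → Quarry Pharma AG (R2): 13% × 67% × 29% = 2.5259% of Granite Shipping BV.
Aggregating (R1): 4.144% + 2.5259% = 6.6699%.

6.6699%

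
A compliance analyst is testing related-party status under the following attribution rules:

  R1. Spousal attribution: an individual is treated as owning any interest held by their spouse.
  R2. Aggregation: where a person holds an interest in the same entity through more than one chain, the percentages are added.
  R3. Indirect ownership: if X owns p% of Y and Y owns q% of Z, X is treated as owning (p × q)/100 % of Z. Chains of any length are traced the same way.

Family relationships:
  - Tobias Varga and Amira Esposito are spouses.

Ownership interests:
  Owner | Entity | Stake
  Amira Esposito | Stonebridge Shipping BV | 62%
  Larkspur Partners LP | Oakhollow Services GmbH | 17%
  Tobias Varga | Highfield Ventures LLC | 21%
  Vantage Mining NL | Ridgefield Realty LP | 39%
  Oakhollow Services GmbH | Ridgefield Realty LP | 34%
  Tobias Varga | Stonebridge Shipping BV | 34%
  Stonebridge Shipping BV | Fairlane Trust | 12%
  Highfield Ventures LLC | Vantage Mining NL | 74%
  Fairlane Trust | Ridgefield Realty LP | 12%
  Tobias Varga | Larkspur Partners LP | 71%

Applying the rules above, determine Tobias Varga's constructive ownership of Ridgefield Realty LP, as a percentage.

By spousal attribution (R1), Tobias Varga is treated as also owning Amira Esposito's interest in Stonebridge Shipping BV, giving 34% + 62% = 96%.
Chain via Stonebridge Shipping BV → Fairlane Trust (R3): 96% × 12% × 12% = 1.3824% of Ridgefield Realty LP.
Chain via Highfield Ventures LLC → Vantage Mining NL (R3): 21% × 74% × 39% = 6.0606% of Ridgefield Realty LP.
Chain via Larkspur Partners LP → Oakhollow Services GmbH (R3): 71% × 17% × 34% = 4.1038% of Ridgefield Realty LP.
Aggregating (R2): 1.3824% + 6.0606% + 4.1038% = 11.5468%.

11.5468%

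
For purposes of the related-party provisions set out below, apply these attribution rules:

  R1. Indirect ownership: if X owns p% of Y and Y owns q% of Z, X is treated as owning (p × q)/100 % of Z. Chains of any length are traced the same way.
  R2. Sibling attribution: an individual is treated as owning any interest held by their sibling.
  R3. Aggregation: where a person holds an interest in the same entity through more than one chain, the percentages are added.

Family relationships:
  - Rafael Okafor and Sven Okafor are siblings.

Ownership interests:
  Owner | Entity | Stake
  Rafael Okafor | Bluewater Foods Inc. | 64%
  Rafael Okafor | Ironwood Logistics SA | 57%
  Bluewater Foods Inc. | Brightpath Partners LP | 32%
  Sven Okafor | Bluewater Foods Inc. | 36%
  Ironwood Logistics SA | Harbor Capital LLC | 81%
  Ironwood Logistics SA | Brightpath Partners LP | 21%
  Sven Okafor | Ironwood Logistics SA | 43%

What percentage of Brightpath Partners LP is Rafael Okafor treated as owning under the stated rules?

53%

By sibling attribution (R2), Rafael Okafor is treated as also owning Sven Okafor's interest in Ironwood Logistics SA, giving 57% + 43% = 100%.
By sibling attribution (R2), Rafael Okafor is treated as also owning Sven Okafor's interest in Bluewater Foods Inc, giving 64% + 36% = 100%.
Chain via Ironwood Logistics SA (R1): 100% × 21% = 21% of Brightpath Partners LP.
Chain via Bluewater Foods Inc. (R1): 100% × 32% = 32% of Brightpath Partners LP.
Aggregating (R3): 21% + 32% = 53%.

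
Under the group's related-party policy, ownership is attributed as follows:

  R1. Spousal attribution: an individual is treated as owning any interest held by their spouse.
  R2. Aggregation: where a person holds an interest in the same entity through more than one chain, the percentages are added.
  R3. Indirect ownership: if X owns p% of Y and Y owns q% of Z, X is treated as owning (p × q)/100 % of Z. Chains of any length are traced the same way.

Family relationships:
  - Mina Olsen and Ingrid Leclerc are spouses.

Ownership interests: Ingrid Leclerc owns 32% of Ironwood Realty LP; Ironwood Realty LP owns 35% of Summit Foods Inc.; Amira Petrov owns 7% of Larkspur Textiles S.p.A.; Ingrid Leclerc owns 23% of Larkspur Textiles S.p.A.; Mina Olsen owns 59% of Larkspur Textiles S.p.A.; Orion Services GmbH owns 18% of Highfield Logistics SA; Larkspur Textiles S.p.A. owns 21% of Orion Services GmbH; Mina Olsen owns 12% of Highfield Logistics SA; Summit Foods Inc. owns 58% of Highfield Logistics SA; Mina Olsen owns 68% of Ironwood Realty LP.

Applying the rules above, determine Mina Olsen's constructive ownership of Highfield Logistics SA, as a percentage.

35.3996%

By spousal attribution (R1), Mina Olsen is treated as also owning Ingrid Leclerc's interest in Ironwood Realty LP, giving 68% + 32% = 100%.
By spousal attribution (R1), Mina Olsen is treated as also owning Ingrid Leclerc's interest in Larkspur Textiles S.p.A, giving 59% + 23% = 82%.
Chain via Ironwood Realty LP → Summit Foods Inc. (R3): 100% × 35% × 58% = 20.3% of Highfield Logistics SA.
Chain via Larkspur Textiles S.p.A. → Orion Services GmbH (R3): 82% × 21% × 18% = 3.0996% of Highfield Logistics SA.
Direct interest in Highfield Logistics SA: 12%.
Aggregating (R2): 20.3% + 3.0996% + 12% = 35.3996%.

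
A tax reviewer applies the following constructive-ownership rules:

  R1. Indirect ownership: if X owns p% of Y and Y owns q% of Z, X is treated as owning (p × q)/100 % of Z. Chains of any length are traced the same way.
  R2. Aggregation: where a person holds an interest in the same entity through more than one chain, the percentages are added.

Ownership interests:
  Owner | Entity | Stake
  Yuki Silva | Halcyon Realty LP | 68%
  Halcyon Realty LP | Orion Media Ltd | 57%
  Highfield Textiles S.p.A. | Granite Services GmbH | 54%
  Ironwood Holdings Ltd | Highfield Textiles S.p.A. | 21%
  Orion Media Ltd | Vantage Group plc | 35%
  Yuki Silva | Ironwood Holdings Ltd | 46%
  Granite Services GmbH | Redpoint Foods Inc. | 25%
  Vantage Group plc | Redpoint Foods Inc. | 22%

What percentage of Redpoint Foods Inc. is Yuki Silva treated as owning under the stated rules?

Chain via Ironwood Holdings Ltd → Highfield Textiles S.p.A. → Granite Services GmbH (R1): 46% × 21% × 54% × 25% = 1.3041% of Redpoint Foods Inc.
Chain via Halcyon Realty LP → Orion Media Ltd → Vantage Group plc (R1): 68% × 57% × 35% × 22% = 2.98452% of Redpoint Foods Inc.
Aggregating (R2): 1.3041% + 2.98452% = 4.28862%.

4.28862%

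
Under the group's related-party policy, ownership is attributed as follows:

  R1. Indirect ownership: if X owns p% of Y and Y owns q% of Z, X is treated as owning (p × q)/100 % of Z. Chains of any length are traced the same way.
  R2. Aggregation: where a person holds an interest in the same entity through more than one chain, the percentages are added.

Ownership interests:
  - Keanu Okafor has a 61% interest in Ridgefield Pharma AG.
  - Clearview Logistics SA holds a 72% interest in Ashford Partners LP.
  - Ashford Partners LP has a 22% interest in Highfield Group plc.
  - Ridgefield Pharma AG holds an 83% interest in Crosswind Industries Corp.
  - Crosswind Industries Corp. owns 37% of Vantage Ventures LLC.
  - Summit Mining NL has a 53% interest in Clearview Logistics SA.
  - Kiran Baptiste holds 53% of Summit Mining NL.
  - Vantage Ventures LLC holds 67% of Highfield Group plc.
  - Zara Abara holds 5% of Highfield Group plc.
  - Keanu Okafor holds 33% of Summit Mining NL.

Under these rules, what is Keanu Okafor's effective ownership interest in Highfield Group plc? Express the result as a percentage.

Chain via Ridgefield Pharma AG → Crosswind Industries Corp. → Vantage Ventures LLC (R1): 61% × 83% × 37% × 67% = 12.551177% of Highfield Group plc.
Chain via Summit Mining NL → Clearview Logistics SA → Ashford Partners LP (R1): 33% × 53% × 72% × 22% = 2.770416% of Highfield Group plc.
Aggregating (R2): 12.551177% + 2.770416% = 15.321593%.

15.321593%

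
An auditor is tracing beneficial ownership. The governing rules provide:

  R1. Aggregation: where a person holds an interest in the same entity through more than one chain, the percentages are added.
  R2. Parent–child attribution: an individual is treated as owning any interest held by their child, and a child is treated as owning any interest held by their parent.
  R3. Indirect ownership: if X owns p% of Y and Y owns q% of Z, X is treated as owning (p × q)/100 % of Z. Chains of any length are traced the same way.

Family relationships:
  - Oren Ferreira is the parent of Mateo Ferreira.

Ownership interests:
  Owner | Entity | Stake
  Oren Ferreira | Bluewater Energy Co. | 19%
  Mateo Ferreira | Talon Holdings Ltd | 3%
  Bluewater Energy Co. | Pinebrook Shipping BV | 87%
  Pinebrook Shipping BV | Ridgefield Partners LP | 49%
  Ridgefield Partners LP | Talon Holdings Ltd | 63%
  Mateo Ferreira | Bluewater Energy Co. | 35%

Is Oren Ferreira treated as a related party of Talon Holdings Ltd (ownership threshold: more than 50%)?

By parent–child attribution (R2), Oren Ferreira is treated as also owning Mateo Ferreira's interest in Bluewater Energy Co, giving 19% + 35% = 54%.
By parent–child attribution (R2), Oren Ferreira is treated as owning Mateo Ferreira's 3% interest in Talon Holdings Ltd.
Chain via Bluewater Energy Co. → Pinebrook Shipping BV → Ridgefield Partners LP (R3): 54% × 87% × 49% × 63% = 14.502726% of Talon Holdings Ltd.
Direct interest in Talon Holdings Ltd: 3%.
Aggregating (R1): 14.502726% + 3% = 17.502726%.
17.502726% does not exceed the 50% threshold, so Oren is not a related party to Talon Holdings Ltd.

No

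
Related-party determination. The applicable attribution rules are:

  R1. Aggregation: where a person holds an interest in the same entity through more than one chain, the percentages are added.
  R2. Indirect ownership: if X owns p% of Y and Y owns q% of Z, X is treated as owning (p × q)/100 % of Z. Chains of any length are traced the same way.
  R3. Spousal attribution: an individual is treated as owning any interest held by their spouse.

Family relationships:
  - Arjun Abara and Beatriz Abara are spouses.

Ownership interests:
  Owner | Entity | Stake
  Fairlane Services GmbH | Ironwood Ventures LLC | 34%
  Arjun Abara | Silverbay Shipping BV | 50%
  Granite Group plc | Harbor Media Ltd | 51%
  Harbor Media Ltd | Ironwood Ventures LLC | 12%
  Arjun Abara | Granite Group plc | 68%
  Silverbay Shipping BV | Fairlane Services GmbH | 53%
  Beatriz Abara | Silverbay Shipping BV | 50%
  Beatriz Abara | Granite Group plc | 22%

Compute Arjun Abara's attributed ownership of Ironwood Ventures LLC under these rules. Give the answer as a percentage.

By spousal attribution (R3), Arjun Abara is treated as also owning Beatriz Abara's interest in Silverbay Shipping BV, giving 50% + 50% = 100%.
By spousal attribution (R3), Arjun Abara is treated as also owning Beatriz Abara's interest in Granite Group plc, giving 68% + 22% = 90%.
Chain via Silverbay Shipping BV → Fairlane Services GmbH (R2): 100% × 53% × 34% = 18.02% of Ironwood Ventures LLC.
Chain via Granite Group plc → Harbor Media Ltd (R2): 90% × 51% × 12% = 5.508% of Ironwood Ventures LLC.
Aggregating (R1): 18.02% + 5.508% = 23.528%.

23.528%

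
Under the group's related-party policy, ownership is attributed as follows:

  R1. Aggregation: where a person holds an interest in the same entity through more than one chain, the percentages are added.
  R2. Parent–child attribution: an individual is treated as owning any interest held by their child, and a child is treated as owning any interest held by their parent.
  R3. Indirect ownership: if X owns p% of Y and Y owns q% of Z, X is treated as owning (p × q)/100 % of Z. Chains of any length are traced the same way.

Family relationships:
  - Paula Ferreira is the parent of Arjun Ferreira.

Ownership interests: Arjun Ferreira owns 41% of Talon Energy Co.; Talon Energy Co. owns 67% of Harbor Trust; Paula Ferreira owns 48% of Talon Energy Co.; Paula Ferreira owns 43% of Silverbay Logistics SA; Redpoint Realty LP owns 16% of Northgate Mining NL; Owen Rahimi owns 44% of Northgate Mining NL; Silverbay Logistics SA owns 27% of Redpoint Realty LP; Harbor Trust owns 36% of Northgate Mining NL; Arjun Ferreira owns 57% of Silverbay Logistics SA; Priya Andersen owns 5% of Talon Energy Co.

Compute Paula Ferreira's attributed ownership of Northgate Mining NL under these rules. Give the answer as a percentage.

By parent–child attribution (R2), Paula Ferreira is treated as also owning Arjun Ferreira's interest in Silverbay Logistics SA, giving 43% + 57% = 100%.
By parent–child attribution (R2), Paula Ferreira is treated as also owning Arjun Ferreira's interest in Talon Energy Co, giving 48% + 41% = 89%.
Chain via Silverbay Logistics SA → Redpoint Realty LP (R3): 100% × 27% × 16% = 4.32% of Northgate Mining NL.
Chain via Talon Energy Co. → Harbor Trust (R3): 89% × 67% × 36% = 21.4668% of Northgate Mining NL.
Aggregating (R1): 4.32% + 21.4668% = 25.7868%.

25.7868%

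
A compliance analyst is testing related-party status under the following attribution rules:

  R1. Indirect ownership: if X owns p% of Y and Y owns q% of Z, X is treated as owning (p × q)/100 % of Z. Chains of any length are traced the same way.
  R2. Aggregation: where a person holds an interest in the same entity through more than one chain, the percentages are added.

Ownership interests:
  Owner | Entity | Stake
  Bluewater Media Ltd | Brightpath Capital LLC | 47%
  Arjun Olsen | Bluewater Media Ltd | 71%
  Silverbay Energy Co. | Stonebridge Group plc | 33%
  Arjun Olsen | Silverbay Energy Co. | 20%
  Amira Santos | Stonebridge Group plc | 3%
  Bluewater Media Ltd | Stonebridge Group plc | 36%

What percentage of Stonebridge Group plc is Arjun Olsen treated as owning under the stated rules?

32.16%

Chain via Silverbay Energy Co. (R1): 20% × 33% = 6.6% of Stonebridge Group plc.
Chain via Bluewater Media Ltd (R1): 71% × 36% = 25.56% of Stonebridge Group plc.
Aggregating (R2): 6.6% + 25.56% = 32.16%.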